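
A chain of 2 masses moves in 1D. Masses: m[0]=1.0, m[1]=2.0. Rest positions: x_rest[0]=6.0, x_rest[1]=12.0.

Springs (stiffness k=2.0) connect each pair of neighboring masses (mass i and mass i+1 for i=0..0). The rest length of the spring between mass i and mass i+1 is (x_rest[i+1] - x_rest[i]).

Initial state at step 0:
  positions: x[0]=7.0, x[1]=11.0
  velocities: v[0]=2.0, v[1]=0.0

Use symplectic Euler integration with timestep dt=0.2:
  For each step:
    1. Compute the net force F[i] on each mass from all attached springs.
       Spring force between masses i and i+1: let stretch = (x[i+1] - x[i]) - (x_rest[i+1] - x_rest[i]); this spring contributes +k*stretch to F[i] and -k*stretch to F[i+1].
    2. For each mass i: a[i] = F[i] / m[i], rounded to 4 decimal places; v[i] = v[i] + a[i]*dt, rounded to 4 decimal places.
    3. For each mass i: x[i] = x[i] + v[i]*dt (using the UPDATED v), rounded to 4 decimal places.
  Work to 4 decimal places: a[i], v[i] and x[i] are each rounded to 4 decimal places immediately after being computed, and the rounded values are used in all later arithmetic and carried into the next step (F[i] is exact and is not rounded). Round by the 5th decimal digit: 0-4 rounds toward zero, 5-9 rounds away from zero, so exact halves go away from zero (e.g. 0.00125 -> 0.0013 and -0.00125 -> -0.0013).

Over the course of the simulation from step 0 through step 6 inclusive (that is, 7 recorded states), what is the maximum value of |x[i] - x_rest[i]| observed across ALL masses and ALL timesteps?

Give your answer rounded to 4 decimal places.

Answer: 1.3072

Derivation:
Step 0: x=[7.0000 11.0000] v=[2.0000 0.0000]
Step 1: x=[7.2400 11.0800] v=[1.2000 0.4000]
Step 2: x=[7.3072 11.2464] v=[0.3360 0.8320]
Step 3: x=[7.2095 11.4952] v=[-0.4883 1.2442]
Step 4: x=[6.9747 11.8126] v=[-1.1740 1.5871]
Step 5: x=[6.6469 12.1765] v=[-1.6388 1.8195]
Step 6: x=[6.2815 12.5592] v=[-1.8270 1.9136]
Max displacement = 1.3072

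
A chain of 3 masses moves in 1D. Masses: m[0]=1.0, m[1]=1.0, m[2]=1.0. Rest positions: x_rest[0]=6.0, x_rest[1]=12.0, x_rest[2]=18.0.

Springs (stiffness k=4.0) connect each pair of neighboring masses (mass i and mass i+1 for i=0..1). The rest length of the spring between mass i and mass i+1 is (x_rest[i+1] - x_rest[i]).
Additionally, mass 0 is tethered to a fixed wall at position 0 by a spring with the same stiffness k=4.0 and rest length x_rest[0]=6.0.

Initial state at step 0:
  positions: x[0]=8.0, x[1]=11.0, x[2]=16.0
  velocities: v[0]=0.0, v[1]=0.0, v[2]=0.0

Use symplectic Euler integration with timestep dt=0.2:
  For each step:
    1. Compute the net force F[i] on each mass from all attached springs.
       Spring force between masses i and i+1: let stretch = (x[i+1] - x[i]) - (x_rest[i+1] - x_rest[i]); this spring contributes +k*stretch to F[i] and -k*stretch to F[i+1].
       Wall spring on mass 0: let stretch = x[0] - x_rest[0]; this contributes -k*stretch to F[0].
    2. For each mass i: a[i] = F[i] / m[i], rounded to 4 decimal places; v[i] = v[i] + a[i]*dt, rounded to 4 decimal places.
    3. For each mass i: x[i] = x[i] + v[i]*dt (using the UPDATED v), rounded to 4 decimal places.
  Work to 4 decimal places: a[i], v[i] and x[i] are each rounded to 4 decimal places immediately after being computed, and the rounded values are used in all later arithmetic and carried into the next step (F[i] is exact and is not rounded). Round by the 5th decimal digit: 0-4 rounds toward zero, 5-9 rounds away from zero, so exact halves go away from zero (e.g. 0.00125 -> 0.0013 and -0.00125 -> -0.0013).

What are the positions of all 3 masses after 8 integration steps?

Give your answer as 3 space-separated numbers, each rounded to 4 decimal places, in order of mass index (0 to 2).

Step 0: x=[8.0000 11.0000 16.0000] v=[0.0000 0.0000 0.0000]
Step 1: x=[7.2000 11.3200 16.1600] v=[-4.0000 1.6000 0.8000]
Step 2: x=[5.9072 11.7552 16.5056] v=[-6.4640 2.1760 1.7280]
Step 3: x=[4.6049 12.0148 17.0511] v=[-6.5114 1.2979 2.7277]
Step 4: x=[3.7514 11.8946 17.7508] v=[-4.2674 -0.6010 3.4987]
Step 5: x=[3.6006 11.4085 18.4735] v=[-0.7540 -2.4306 3.6137]
Step 6: x=[4.1230 10.8035 19.0258] v=[2.6118 -3.0249 2.7617]
Step 7: x=[5.0546 10.4452 19.2226] v=[4.6578 -1.7915 0.9839]
Step 8: x=[6.0399 10.6288 18.9750] v=[4.9266 0.9179 -1.2380]

Answer: 6.0399 10.6288 18.9750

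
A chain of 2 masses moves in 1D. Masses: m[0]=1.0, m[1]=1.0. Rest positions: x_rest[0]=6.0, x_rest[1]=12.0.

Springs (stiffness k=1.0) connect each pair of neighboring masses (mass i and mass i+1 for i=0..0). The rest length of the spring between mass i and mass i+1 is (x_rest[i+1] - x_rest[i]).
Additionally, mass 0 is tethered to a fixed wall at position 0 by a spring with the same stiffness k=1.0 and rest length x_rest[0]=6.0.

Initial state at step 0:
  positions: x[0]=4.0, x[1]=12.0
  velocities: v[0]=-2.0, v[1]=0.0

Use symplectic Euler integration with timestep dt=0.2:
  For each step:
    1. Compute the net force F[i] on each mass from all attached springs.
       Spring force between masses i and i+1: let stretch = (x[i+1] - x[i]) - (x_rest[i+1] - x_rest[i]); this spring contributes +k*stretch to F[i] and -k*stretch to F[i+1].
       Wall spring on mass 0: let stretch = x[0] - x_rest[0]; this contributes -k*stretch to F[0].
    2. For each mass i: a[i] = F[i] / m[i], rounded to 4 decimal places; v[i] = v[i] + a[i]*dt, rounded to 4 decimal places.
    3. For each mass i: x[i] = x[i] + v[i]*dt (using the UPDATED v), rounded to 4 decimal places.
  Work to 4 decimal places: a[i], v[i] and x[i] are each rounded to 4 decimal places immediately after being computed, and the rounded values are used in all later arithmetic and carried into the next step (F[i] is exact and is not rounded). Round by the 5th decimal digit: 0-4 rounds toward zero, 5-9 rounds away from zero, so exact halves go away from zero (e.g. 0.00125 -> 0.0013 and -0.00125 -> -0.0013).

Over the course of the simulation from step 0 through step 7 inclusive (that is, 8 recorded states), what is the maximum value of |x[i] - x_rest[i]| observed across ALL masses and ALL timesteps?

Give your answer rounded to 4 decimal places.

Answer: 2.3040

Derivation:
Step 0: x=[4.0000 12.0000] v=[-2.0000 0.0000]
Step 1: x=[3.7600 11.9200] v=[-1.2000 -0.4000]
Step 2: x=[3.6960 11.7536] v=[-0.3200 -0.8320]
Step 3: x=[3.8065 11.5049] v=[0.5523 -1.2435]
Step 4: x=[4.0726 11.1883] v=[1.3307 -1.5832]
Step 5: x=[4.4605 10.8270] v=[1.9393 -1.8063]
Step 6: x=[4.9246 10.4511] v=[2.3205 -1.8796]
Step 7: x=[5.4128 10.0941] v=[2.4409 -1.7849]
Max displacement = 2.3040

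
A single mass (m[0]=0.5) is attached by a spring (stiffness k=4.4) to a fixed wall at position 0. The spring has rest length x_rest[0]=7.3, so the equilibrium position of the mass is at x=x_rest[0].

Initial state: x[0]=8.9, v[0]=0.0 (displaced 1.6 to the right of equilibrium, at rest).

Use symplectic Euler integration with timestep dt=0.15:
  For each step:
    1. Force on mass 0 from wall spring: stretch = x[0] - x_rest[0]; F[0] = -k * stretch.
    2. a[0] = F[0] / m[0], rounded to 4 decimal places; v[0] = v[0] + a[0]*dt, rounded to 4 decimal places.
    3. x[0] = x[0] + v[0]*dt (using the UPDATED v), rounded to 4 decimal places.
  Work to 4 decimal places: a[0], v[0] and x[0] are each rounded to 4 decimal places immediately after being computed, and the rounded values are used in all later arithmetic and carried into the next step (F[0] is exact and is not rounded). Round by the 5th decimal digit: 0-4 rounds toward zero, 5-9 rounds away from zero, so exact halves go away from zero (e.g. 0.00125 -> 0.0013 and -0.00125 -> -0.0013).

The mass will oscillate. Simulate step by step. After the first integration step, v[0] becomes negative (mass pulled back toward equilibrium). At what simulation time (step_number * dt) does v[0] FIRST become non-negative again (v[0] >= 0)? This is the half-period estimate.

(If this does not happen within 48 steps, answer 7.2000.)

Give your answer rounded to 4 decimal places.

Step 0: x=[8.9000] v=[0.0000]
Step 1: x=[8.5832] v=[-2.1120]
Step 2: x=[8.0123] v=[-3.8058]
Step 3: x=[7.3004] v=[-4.7460]
Step 4: x=[6.5884] v=[-4.7465]
Step 5: x=[6.0173] v=[-3.8072]
Step 6: x=[5.7002] v=[-2.1140]
Step 7: x=[5.6999] v=[-0.0023]
Step 8: x=[6.0164] v=[2.1098]
First v>=0 after going negative at step 8, time=1.2000

Answer: 1.2000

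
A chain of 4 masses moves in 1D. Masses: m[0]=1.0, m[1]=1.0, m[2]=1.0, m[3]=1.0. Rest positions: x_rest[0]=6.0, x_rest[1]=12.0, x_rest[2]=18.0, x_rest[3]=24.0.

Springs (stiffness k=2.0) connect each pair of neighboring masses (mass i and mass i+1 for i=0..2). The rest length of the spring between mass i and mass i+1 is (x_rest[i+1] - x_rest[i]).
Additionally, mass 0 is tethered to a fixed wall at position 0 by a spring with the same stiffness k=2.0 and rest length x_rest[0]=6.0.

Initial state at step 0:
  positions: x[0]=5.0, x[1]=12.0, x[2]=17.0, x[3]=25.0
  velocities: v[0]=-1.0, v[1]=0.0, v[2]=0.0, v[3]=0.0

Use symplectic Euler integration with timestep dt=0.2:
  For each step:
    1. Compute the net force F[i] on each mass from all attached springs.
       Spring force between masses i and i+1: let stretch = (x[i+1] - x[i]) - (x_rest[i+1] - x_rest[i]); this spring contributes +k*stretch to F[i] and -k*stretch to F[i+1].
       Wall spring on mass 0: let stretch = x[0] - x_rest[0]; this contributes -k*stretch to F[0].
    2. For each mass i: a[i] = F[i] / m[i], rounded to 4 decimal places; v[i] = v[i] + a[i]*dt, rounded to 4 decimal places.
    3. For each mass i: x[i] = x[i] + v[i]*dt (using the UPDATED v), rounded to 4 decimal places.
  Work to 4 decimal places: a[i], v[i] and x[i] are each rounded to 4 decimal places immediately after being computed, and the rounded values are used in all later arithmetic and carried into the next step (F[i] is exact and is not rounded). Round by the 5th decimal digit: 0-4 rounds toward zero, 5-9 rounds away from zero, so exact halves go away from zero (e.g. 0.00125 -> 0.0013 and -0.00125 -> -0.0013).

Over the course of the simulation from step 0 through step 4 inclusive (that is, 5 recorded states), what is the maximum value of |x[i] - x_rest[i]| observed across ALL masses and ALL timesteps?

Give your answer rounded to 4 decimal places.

Step 0: x=[5.0000 12.0000 17.0000 25.0000] v=[-1.0000 0.0000 0.0000 0.0000]
Step 1: x=[4.9600 11.8400 17.2400 24.8400] v=[-0.2000 -0.8000 1.2000 -0.8000]
Step 2: x=[5.0736 11.5616 17.6560 24.5520] v=[0.5680 -1.3920 2.0800 -1.4400]
Step 3: x=[5.3004 11.2517 18.1361 24.1923] v=[1.1338 -1.5494 2.4006 -1.7984]
Step 4: x=[5.5792 11.0165 18.5500 23.8281] v=[1.3942 -1.1762 2.0693 -1.8209]
Max displacement = 1.0400

Answer: 1.0400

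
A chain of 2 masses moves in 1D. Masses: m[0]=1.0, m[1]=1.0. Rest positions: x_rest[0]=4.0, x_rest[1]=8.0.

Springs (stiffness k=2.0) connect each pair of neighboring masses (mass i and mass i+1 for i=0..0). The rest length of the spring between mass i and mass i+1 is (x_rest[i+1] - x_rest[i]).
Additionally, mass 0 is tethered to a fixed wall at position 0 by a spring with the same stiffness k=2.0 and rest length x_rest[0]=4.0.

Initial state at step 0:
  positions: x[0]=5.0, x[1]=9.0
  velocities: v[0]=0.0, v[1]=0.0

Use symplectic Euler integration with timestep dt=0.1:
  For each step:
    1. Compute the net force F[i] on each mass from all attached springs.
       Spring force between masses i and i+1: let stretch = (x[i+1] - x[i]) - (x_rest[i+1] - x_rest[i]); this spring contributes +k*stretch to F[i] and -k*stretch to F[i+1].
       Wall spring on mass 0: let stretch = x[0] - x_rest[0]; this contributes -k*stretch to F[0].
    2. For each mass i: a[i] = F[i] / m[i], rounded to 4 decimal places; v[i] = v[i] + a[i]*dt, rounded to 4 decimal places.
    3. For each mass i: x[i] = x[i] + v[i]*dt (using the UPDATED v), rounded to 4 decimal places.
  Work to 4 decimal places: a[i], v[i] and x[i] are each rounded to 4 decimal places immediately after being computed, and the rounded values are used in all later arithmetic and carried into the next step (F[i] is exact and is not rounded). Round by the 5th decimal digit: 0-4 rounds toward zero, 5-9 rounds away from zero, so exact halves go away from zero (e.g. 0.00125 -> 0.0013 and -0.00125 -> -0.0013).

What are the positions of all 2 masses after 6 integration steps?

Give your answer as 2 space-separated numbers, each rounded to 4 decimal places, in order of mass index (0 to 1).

Answer: 4.6328 8.9739

Derivation:
Step 0: x=[5.0000 9.0000] v=[0.0000 0.0000]
Step 1: x=[4.9800 9.0000] v=[-0.2000 0.0000]
Step 2: x=[4.9408 8.9996] v=[-0.3920 -0.0040]
Step 3: x=[4.8840 8.9980] v=[-0.5684 -0.0158]
Step 4: x=[4.8118 8.9941] v=[-0.7224 -0.0386]
Step 5: x=[4.7270 8.9866] v=[-0.8483 -0.0751]
Step 6: x=[4.6328 8.9739] v=[-0.9418 -0.1270]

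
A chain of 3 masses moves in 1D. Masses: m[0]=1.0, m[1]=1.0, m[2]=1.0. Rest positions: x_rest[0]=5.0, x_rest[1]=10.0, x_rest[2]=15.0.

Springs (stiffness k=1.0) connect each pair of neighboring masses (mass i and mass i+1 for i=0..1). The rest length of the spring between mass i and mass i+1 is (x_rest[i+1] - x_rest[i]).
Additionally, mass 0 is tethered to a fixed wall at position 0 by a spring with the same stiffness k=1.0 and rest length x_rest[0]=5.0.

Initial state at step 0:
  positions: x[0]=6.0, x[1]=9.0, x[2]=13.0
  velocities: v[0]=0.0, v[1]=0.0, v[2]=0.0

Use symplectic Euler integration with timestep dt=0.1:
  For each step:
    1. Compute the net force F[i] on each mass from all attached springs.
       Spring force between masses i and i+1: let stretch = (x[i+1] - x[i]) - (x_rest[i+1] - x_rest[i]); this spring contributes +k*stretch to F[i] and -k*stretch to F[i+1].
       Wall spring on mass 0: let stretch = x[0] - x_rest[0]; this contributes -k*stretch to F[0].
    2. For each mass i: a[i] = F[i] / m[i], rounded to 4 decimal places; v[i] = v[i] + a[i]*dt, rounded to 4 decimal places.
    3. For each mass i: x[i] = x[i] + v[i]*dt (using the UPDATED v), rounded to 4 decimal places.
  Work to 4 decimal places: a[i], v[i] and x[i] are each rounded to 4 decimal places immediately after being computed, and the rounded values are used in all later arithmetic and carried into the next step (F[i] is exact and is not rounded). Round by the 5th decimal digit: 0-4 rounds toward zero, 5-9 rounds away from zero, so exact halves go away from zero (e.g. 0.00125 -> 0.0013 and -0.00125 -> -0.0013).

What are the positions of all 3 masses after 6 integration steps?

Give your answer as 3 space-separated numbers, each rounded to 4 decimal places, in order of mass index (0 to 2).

Step 0: x=[6.0000 9.0000 13.0000] v=[0.0000 0.0000 0.0000]
Step 1: x=[5.9700 9.0100 13.0100] v=[-0.3000 0.1000 0.1000]
Step 2: x=[5.9107 9.0296 13.0300] v=[-0.5930 0.1960 0.2000]
Step 3: x=[5.8235 9.0580 13.0600] v=[-0.8722 0.2842 0.3000]
Step 4: x=[5.7104 9.0941 13.1000] v=[-1.1311 0.3610 0.3998]
Step 5: x=[5.5740 9.1364 13.1499] v=[-1.3638 0.4232 0.4992]
Step 6: x=[5.4175 9.1832 13.2097] v=[-1.5650 0.4683 0.5979]

Answer: 5.4175 9.1832 13.2097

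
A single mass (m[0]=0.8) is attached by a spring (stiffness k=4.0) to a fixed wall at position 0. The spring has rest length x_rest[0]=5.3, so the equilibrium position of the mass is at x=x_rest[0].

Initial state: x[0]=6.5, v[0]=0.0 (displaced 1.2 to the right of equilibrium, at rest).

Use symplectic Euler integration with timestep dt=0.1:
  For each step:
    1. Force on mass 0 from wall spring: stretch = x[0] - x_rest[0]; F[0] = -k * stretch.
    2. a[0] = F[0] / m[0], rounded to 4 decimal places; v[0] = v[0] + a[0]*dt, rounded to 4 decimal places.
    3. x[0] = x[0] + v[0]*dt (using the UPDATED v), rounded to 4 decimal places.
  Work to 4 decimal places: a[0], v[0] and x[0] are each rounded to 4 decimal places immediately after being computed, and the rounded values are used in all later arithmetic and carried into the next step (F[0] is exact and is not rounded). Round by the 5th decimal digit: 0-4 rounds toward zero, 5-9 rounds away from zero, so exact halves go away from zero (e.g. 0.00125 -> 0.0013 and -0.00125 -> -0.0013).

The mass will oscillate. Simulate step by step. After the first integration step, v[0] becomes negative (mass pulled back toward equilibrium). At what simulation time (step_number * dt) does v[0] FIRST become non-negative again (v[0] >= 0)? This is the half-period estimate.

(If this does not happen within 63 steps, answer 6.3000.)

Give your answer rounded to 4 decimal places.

Answer: 1.5000

Derivation:
Step 0: x=[6.5000] v=[0.0000]
Step 1: x=[6.4400] v=[-0.6000]
Step 2: x=[6.3230] v=[-1.1700]
Step 3: x=[6.1549] v=[-1.6815]
Step 4: x=[5.9440] v=[-2.1090]
Step 5: x=[5.7009] v=[-2.4310]
Step 6: x=[5.4378] v=[-2.6315]
Step 7: x=[5.1678] v=[-2.7004]
Step 8: x=[4.9044] v=[-2.6343]
Step 9: x=[4.6608] v=[-2.4365]
Step 10: x=[4.4491] v=[-2.1169]
Step 11: x=[4.2800] v=[-1.6915]
Step 12: x=[4.1619] v=[-1.1815]
Step 13: x=[4.1007] v=[-0.6125]
Step 14: x=[4.0994] v=[-0.0129]
Step 15: x=[4.1581] v=[0.5874]
First v>=0 after going negative at step 15, time=1.5000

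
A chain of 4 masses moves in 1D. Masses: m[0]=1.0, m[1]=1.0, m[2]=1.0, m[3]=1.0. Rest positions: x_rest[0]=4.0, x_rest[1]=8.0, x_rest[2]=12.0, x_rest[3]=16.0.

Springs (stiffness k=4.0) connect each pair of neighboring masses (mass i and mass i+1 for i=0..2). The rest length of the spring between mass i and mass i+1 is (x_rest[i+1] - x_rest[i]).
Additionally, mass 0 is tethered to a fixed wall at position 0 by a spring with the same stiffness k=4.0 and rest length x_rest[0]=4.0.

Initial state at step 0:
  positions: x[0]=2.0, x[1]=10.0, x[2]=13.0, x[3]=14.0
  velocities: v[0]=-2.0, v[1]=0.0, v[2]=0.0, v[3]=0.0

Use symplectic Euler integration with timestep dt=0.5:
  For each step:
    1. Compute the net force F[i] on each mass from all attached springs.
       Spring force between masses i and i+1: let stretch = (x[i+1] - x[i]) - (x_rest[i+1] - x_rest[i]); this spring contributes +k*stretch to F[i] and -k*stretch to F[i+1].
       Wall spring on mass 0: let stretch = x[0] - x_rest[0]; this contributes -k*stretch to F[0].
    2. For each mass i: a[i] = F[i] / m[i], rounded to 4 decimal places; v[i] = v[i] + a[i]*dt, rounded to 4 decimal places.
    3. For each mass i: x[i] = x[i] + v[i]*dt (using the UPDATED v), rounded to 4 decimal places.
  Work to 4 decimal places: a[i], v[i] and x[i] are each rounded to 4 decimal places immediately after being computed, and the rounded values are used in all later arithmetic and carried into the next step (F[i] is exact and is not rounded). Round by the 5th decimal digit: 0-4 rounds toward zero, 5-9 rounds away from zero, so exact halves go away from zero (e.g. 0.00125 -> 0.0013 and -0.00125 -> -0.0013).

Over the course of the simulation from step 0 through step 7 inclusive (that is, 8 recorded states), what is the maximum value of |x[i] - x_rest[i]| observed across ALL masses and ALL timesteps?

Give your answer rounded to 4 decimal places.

Step 0: x=[2.0000 10.0000 13.0000 14.0000] v=[-2.0000 0.0000 0.0000 0.0000]
Step 1: x=[7.0000 5.0000 11.0000 17.0000] v=[10.0000 -10.0000 -4.0000 6.0000]
Step 2: x=[3.0000 8.0000 9.0000 18.0000] v=[-8.0000 6.0000 -4.0000 2.0000]
Step 3: x=[1.0000 7.0000 15.0000 14.0000] v=[-4.0000 -2.0000 12.0000 -8.0000]
Step 4: x=[4.0000 8.0000 12.0000 15.0000] v=[6.0000 2.0000 -6.0000 2.0000]
Step 5: x=[7.0000 9.0000 8.0000 17.0000] v=[6.0000 2.0000 -8.0000 4.0000]
Step 6: x=[5.0000 7.0000 14.0000 14.0000] v=[-4.0000 -4.0000 12.0000 -6.0000]
Step 7: x=[0.0000 10.0000 13.0000 15.0000] v=[-10.0000 6.0000 -2.0000 2.0000]
Max displacement = 4.0000

Answer: 4.0000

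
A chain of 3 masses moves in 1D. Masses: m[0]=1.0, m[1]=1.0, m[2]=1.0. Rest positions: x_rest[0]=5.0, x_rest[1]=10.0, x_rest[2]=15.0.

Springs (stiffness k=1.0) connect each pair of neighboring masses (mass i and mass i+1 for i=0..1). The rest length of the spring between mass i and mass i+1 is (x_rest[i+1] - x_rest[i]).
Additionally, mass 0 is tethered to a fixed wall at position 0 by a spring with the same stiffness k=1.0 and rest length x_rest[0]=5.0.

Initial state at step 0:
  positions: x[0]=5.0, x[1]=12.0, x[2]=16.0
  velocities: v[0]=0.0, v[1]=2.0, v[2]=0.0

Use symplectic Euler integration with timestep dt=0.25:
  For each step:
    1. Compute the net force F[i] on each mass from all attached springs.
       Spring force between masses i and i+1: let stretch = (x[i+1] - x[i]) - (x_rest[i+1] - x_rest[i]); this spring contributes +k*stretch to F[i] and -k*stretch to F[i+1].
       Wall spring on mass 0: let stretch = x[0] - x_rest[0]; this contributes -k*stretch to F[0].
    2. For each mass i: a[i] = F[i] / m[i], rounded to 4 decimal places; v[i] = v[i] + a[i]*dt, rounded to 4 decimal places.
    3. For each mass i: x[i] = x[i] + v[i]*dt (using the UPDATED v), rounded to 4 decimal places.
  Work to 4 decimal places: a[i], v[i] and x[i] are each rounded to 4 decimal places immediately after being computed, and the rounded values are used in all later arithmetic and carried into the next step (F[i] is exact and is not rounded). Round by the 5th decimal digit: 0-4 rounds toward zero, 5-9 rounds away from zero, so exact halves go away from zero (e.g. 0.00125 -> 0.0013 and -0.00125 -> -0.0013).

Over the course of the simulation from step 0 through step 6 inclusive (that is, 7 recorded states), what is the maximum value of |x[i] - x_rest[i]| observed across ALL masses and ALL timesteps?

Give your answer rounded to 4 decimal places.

Step 0: x=[5.0000 12.0000 16.0000] v=[0.0000 2.0000 0.0000]
Step 1: x=[5.1250 12.3125 16.0625] v=[0.5000 1.2500 0.2500]
Step 2: x=[5.3789 12.4102 16.2031] v=[1.0156 0.3906 0.5625]
Step 3: x=[5.7361 12.3055 16.4192] v=[1.4287 -0.4190 0.8643]
Step 4: x=[6.1454 12.0473 16.6907] v=[1.6370 -1.0329 1.0859]
Step 5: x=[6.5394 11.7104 16.9845] v=[1.5761 -1.3475 1.1751]
Step 6: x=[6.8479 11.3800 17.2612] v=[1.2340 -1.3217 1.1066]
Max displacement = 2.4102

Answer: 2.4102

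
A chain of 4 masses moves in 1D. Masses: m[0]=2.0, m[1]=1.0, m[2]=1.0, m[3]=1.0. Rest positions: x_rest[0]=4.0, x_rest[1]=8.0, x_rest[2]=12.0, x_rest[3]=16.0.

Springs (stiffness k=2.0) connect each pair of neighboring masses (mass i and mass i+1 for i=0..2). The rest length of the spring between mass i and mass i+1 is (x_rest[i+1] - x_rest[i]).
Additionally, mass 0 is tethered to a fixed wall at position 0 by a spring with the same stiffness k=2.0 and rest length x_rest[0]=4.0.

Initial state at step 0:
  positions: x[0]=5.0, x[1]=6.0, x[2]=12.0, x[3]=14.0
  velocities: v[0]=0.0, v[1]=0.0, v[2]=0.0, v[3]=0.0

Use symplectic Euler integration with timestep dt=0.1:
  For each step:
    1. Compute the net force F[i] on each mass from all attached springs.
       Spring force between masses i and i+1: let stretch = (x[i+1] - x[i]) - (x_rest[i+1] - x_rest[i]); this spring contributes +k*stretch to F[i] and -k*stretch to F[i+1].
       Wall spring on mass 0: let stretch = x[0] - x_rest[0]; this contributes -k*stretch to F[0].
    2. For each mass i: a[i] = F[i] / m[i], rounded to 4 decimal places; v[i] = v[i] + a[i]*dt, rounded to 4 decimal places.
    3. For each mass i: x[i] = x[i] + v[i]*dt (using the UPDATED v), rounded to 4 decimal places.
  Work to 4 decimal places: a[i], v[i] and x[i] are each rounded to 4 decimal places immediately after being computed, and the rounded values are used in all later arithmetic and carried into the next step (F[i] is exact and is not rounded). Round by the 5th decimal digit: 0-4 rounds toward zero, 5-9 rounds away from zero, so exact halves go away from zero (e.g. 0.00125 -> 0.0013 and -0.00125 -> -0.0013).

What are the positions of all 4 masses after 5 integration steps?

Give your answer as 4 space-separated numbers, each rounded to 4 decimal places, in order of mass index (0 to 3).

Answer: 4.4603 7.2872 10.9986 14.5206

Derivation:
Step 0: x=[5.0000 6.0000 12.0000 14.0000] v=[0.0000 0.0000 0.0000 0.0000]
Step 1: x=[4.9600 6.1000 11.9200 14.0400] v=[-0.4000 1.0000 -0.8000 0.4000]
Step 2: x=[4.8818 6.2936 11.7660 14.1176] v=[-0.7820 1.9360 -1.5400 0.7760]
Step 3: x=[4.7689 6.5684 11.5496 14.2282] v=[-1.1290 2.7481 -2.1642 1.1057]
Step 4: x=[4.6263 6.9068 11.2871 14.3652] v=[-1.4259 3.3844 -2.6247 1.3700]
Step 5: x=[4.4603 7.2872 10.9986 14.5206] v=[-1.6605 3.8044 -2.8851 1.5544]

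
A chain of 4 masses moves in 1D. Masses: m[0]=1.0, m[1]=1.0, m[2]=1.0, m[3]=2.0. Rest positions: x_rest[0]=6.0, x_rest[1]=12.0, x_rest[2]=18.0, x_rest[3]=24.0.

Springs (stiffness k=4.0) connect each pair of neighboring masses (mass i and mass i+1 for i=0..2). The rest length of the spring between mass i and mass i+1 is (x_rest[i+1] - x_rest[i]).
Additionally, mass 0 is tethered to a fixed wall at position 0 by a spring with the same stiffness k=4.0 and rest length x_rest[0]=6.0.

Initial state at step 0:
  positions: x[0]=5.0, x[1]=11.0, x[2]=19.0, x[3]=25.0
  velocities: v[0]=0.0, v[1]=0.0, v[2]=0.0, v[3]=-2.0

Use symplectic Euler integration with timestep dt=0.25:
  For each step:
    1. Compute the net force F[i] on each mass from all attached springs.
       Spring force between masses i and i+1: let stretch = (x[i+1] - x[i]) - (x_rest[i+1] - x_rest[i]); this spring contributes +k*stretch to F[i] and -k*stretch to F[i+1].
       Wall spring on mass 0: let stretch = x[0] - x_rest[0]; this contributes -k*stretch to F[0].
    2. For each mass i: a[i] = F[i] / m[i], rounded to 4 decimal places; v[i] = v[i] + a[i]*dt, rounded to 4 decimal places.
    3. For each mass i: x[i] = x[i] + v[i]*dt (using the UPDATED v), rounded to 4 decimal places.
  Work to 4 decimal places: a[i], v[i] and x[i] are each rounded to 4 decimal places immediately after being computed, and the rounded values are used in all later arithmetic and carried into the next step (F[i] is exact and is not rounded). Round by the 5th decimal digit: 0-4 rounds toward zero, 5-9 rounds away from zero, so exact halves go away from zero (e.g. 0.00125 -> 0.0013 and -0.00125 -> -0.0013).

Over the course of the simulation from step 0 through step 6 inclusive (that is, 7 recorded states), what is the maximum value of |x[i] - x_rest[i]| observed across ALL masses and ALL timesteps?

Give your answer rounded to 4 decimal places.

Step 0: x=[5.0000 11.0000 19.0000 25.0000] v=[0.0000 0.0000 0.0000 -2.0000]
Step 1: x=[5.2500 11.5000 18.5000 24.5000] v=[1.0000 2.0000 -2.0000 -2.0000]
Step 2: x=[5.7500 12.1875 17.7500 24.0000] v=[2.0000 2.7500 -3.0000 -2.0000]
Step 3: x=[6.4219 12.6563 17.1719 23.4688] v=[2.6875 1.8750 -2.3125 -2.1250]
Step 4: x=[7.0469 12.6954 17.0391 22.9004] v=[2.5000 0.1562 -0.5312 -2.2735]
Step 5: x=[7.3223 12.4083 17.2857 22.3494] v=[1.1016 -1.1486 0.9864 -2.2042]
Step 6: x=[7.0386 12.0690 17.5789 21.9154] v=[-1.1347 -1.3572 1.1727 -1.7361]
Max displacement = 2.0846

Answer: 2.0846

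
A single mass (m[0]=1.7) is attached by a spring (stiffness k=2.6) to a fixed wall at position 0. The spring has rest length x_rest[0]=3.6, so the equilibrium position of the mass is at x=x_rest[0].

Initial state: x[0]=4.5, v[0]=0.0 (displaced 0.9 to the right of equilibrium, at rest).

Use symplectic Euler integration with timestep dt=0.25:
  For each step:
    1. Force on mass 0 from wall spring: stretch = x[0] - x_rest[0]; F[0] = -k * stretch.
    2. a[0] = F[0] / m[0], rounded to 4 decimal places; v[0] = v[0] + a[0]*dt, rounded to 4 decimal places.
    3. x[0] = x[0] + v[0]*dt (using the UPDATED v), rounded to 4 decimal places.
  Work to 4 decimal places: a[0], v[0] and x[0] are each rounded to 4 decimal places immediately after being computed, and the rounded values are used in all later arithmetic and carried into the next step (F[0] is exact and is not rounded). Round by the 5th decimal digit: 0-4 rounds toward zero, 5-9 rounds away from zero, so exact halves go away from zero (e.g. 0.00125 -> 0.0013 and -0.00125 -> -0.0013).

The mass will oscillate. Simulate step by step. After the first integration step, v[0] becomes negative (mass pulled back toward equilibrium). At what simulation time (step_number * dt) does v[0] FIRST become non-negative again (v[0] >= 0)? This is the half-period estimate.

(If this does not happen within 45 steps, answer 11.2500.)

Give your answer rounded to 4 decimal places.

Answer: 2.7500

Derivation:
Step 0: x=[4.5000] v=[0.0000]
Step 1: x=[4.4140] v=[-0.3441]
Step 2: x=[4.2502] v=[-0.6553]
Step 3: x=[4.0242] v=[-0.9039]
Step 4: x=[3.7577] v=[-1.0661]
Step 5: x=[3.4761] v=[-1.1264]
Step 6: x=[3.2064] v=[-1.0790]
Step 7: x=[2.9743] v=[-0.9285]
Step 8: x=[2.8020] v=[-0.6893]
Step 9: x=[2.7060] v=[-0.3842]
Step 10: x=[2.6954] v=[-0.0424]
Step 11: x=[2.7713] v=[0.3035]
First v>=0 after going negative at step 11, time=2.7500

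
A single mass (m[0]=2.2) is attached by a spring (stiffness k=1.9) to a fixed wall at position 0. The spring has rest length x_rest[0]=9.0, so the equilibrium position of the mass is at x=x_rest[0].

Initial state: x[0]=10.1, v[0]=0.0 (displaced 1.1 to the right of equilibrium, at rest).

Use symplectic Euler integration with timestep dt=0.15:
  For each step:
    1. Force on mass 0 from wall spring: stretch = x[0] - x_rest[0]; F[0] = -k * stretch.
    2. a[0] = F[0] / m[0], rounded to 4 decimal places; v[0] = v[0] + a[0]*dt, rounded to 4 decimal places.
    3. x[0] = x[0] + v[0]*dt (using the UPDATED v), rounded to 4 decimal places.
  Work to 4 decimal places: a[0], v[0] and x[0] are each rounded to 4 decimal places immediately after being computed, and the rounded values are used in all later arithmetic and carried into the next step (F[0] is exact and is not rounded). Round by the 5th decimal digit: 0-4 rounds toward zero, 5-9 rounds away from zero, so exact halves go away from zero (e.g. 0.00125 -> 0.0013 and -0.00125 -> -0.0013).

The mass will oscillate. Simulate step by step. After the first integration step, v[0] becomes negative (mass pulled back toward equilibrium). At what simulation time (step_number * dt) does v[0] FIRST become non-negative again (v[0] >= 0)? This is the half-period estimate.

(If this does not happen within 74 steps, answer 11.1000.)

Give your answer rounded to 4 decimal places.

Step 0: x=[10.1000] v=[0.0000]
Step 1: x=[10.0786] v=[-0.1425]
Step 2: x=[10.0363] v=[-0.2822]
Step 3: x=[9.9738] v=[-0.4165]
Step 4: x=[9.8924] v=[-0.5427]
Step 5: x=[9.7937] v=[-0.6583]
Step 6: x=[9.6795] v=[-0.7611]
Step 7: x=[9.5521] v=[-0.8491]
Step 8: x=[9.4140] v=[-0.9206]
Step 9: x=[9.2679] v=[-0.9742]
Step 10: x=[9.1166] v=[-1.0089]
Step 11: x=[8.9630] v=[-1.0240]
Step 12: x=[8.8101] v=[-1.0192]
Step 13: x=[8.6609] v=[-0.9946]
Step 14: x=[8.5183] v=[-0.9507]
Step 15: x=[8.3851] v=[-0.8883]
Step 16: x=[8.2638] v=[-0.8086]
Step 17: x=[8.1568] v=[-0.7132]
Step 18: x=[8.0662] v=[-0.6040]
Step 19: x=[7.9938] v=[-0.4830]
Step 20: x=[7.9409] v=[-0.3527]
Step 21: x=[7.9086] v=[-0.2155]
Step 22: x=[7.8975] v=[-0.0741]
Step 23: x=[7.9078] v=[0.0687]
First v>=0 after going negative at step 23, time=3.4500

Answer: 3.4500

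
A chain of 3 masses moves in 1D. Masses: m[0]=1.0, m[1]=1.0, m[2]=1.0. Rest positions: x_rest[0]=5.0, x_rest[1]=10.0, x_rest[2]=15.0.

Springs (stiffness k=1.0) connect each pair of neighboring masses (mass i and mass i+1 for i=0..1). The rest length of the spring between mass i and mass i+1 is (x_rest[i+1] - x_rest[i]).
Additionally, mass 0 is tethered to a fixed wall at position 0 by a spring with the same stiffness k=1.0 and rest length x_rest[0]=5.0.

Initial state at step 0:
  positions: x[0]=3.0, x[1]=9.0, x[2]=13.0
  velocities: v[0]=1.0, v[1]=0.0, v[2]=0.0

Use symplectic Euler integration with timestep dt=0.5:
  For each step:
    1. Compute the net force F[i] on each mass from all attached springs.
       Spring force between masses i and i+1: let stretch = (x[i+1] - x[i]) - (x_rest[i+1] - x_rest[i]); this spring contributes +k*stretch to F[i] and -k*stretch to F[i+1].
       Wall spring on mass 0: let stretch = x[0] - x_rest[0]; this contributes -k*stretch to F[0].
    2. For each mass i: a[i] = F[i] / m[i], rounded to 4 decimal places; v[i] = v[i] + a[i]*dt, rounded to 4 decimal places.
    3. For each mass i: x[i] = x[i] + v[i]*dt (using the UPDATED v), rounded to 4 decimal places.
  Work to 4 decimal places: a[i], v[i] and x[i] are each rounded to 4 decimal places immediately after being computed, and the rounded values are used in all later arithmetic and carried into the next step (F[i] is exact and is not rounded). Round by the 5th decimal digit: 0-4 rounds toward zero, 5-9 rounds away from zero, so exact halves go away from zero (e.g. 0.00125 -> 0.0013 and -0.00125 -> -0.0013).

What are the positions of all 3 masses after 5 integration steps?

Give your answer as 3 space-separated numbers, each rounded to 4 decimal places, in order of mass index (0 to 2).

Answer: 4.8350 10.6906 14.1692

Derivation:
Step 0: x=[3.0000 9.0000 13.0000] v=[1.0000 0.0000 0.0000]
Step 1: x=[4.2500 8.5000 13.2500] v=[2.5000 -1.0000 0.5000]
Step 2: x=[5.5000 8.1250 13.5625] v=[2.5000 -0.7500 0.6250]
Step 3: x=[6.0313 8.4532 13.7657] v=[1.0625 0.6563 0.4063]
Step 4: x=[5.6602 9.5040 13.8908] v=[-0.7422 2.1016 0.2501]
Step 5: x=[4.8350 10.6906 14.1692] v=[-1.6504 2.3731 0.5567]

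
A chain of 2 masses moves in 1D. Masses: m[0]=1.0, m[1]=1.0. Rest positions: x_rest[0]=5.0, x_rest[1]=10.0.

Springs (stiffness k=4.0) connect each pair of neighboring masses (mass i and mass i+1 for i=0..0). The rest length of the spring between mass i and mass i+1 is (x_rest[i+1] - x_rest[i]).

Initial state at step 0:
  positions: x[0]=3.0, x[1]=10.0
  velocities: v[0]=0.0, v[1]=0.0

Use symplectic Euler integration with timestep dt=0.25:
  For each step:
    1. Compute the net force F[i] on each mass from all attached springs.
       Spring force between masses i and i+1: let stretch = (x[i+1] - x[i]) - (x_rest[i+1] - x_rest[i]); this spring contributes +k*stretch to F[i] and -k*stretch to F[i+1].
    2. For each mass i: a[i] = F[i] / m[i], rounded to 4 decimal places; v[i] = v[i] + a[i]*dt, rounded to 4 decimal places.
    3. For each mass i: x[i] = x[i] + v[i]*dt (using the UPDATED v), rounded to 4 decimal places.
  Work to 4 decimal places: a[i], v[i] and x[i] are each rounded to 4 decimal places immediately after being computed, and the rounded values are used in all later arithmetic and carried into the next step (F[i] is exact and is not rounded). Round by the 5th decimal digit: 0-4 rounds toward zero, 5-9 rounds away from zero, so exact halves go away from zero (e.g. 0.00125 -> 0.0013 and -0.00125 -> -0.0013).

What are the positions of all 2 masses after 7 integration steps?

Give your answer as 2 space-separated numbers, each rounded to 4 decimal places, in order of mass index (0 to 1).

Step 0: x=[3.0000 10.0000] v=[0.0000 0.0000]
Step 1: x=[3.5000 9.5000] v=[2.0000 -2.0000]
Step 2: x=[4.2500 8.7500] v=[3.0000 -3.0000]
Step 3: x=[4.8750 8.1250] v=[2.5000 -2.5000]
Step 4: x=[5.0625 7.9375] v=[0.7500 -0.7500]
Step 5: x=[4.7188 8.2813] v=[-1.3750 1.3750]
Step 6: x=[4.0157 8.9844] v=[-2.8125 2.8125]
Step 7: x=[3.3048 9.6954] v=[-2.8438 2.8438]

Answer: 3.3048 9.6954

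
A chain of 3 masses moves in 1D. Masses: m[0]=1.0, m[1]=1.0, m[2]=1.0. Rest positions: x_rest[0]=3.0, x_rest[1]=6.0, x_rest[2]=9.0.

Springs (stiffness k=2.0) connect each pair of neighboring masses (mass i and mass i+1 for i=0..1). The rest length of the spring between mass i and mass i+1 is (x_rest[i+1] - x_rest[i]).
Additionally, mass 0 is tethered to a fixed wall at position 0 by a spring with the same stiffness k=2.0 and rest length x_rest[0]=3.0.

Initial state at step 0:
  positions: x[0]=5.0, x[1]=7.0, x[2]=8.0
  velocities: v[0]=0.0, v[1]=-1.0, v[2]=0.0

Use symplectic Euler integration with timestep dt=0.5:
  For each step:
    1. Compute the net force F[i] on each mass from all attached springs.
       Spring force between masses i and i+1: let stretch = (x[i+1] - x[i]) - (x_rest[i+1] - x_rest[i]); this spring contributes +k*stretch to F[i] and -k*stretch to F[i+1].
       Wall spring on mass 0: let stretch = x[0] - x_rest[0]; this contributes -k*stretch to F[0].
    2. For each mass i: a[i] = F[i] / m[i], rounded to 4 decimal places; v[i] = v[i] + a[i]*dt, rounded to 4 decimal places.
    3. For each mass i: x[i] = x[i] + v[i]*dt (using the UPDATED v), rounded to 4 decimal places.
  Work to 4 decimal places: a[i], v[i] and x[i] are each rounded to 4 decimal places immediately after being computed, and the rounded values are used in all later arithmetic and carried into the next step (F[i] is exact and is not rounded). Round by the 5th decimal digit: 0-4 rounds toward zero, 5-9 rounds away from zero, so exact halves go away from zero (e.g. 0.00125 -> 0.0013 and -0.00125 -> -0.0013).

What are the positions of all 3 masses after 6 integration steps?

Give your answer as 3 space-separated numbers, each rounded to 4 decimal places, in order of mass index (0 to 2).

Answer: 4.7032 6.0469 6.6563

Derivation:
Step 0: x=[5.0000 7.0000 8.0000] v=[0.0000 -1.0000 0.0000]
Step 1: x=[3.5000 6.0000 9.0000] v=[-3.0000 -2.0000 2.0000]
Step 2: x=[1.5000 5.2500 10.0000] v=[-4.0000 -1.5000 2.0000]
Step 3: x=[0.6250 5.0000 10.1250] v=[-1.7500 -0.5000 0.2500]
Step 4: x=[1.6250 5.1250 9.1875] v=[2.0000 0.2500 -1.8750]
Step 5: x=[3.5625 5.5313 7.7188] v=[3.8750 0.8125 -2.9375]
Step 6: x=[4.7032 6.0469 6.6563] v=[2.2813 1.0312 -2.1250]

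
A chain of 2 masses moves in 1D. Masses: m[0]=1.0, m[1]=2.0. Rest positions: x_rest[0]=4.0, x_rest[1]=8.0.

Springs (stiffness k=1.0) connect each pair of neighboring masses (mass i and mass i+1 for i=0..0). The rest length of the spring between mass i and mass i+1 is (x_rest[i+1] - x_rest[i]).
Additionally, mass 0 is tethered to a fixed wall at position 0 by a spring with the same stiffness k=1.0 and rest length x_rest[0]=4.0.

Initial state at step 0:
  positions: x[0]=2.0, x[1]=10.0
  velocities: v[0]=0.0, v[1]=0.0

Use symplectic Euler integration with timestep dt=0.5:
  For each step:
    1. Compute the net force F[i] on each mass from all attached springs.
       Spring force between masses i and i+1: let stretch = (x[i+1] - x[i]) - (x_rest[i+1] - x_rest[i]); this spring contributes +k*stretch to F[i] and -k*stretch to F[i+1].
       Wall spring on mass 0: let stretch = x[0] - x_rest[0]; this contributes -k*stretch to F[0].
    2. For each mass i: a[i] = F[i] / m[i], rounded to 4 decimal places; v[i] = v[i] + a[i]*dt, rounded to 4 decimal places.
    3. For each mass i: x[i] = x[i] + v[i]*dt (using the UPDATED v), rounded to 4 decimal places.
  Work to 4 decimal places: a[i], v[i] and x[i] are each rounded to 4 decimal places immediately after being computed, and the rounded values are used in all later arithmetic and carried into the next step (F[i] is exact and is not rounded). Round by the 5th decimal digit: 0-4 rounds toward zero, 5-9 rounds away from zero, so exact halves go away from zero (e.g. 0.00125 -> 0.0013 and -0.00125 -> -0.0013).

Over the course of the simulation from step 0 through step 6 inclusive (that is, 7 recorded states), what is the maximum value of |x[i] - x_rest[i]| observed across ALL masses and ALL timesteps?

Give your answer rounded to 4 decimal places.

Step 0: x=[2.0000 10.0000] v=[0.0000 0.0000]
Step 1: x=[3.5000 9.5000] v=[3.0000 -1.0000]
Step 2: x=[5.6250 8.7500] v=[4.2500 -1.5000]
Step 3: x=[7.1250 8.1094] v=[3.0000 -1.2813]
Step 4: x=[7.0899 7.8457] v=[-0.0703 -0.5274]
Step 5: x=[5.4712 7.9876] v=[-3.2374 0.2837]
Step 6: x=[3.1138 8.3149] v=[-4.7148 0.6546]
Max displacement = 3.1250

Answer: 3.1250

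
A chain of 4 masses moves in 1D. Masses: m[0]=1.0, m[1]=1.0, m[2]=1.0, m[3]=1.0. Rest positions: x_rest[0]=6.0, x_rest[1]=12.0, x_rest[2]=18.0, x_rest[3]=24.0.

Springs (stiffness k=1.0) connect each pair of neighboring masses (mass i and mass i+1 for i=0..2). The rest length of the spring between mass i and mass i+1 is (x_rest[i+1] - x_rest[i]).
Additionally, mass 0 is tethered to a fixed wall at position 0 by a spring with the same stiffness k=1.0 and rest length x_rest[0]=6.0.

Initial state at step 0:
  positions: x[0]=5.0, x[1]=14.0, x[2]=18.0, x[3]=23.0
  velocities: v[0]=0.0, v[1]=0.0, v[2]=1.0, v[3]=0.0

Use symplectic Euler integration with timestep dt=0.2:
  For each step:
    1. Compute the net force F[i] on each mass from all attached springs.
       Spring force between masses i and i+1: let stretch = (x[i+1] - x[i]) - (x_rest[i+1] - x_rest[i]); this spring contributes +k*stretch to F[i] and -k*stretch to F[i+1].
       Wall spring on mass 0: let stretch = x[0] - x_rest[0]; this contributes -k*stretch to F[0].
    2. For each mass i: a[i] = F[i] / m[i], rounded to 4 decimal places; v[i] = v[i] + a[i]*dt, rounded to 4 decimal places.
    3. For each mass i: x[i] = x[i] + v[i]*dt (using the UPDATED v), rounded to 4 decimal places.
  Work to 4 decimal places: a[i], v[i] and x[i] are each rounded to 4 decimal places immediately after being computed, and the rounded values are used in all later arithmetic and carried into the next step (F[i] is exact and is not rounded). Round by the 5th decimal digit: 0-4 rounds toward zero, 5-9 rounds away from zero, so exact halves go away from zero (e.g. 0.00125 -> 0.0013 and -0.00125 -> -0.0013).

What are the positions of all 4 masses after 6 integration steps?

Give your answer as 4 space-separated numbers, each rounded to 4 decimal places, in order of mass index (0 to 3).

Step 0: x=[5.0000 14.0000 18.0000 23.0000] v=[0.0000 0.0000 1.0000 0.0000]
Step 1: x=[5.1600 13.8000 18.2400 23.0400] v=[0.8000 -1.0000 1.2000 0.2000]
Step 2: x=[5.4592 13.4320 18.4944 23.1280] v=[1.4960 -1.8400 1.2720 0.4400]
Step 3: x=[5.8589 12.9476 18.7316 23.2707] v=[1.9987 -2.4221 1.1862 0.7133]
Step 4: x=[6.3078 12.4110 18.9190 23.4718] v=[2.2447 -2.6830 0.9372 1.0055]
Step 5: x=[6.7486 11.8906 19.0282 23.7308] v=[2.2038 -2.6020 0.5462 1.2949]
Step 6: x=[7.1251 11.4500 19.0400 24.0417] v=[1.8825 -2.2029 0.0592 1.5544]

Answer: 7.1251 11.4500 19.0400 24.0417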